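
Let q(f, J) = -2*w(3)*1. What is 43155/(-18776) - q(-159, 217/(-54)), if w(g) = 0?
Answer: -43155/18776 ≈ -2.2984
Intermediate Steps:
q(f, J) = 0 (q(f, J) = -2*0*1 = 0*1 = 0)
43155/(-18776) - q(-159, 217/(-54)) = 43155/(-18776) - 1*0 = 43155*(-1/18776) + 0 = -43155/18776 + 0 = -43155/18776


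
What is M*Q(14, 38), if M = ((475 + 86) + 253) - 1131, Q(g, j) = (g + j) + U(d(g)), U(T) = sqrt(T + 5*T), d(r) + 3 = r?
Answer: -16484 - 317*sqrt(66) ≈ -19059.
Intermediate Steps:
d(r) = -3 + r
U(T) = sqrt(6)*sqrt(T) (U(T) = sqrt(6*T) = sqrt(6)*sqrt(T))
Q(g, j) = g + j + sqrt(6)*sqrt(-3 + g) (Q(g, j) = (g + j) + sqrt(6)*sqrt(-3 + g) = g + j + sqrt(6)*sqrt(-3 + g))
M = -317 (M = (561 + 253) - 1131 = 814 - 1131 = -317)
M*Q(14, 38) = -317*(14 + 38 + sqrt(-18 + 6*14)) = -317*(14 + 38 + sqrt(-18 + 84)) = -317*(14 + 38 + sqrt(66)) = -317*(52 + sqrt(66)) = -16484 - 317*sqrt(66)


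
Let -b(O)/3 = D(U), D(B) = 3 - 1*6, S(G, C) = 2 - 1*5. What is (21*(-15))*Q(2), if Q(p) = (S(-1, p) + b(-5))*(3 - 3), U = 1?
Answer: 0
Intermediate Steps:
S(G, C) = -3 (S(G, C) = 2 - 5 = -3)
D(B) = -3 (D(B) = 3 - 6 = -3)
b(O) = 9 (b(O) = -3*(-3) = 9)
Q(p) = 0 (Q(p) = (-3 + 9)*(3 - 3) = 6*0 = 0)
(21*(-15))*Q(2) = (21*(-15))*0 = -315*0 = 0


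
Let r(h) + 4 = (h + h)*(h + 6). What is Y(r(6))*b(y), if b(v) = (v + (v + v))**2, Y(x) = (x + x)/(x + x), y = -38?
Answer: 12996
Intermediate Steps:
r(h) = -4 + 2*h*(6 + h) (r(h) = -4 + (h + h)*(h + 6) = -4 + (2*h)*(6 + h) = -4 + 2*h*(6 + h))
Y(x) = 1 (Y(x) = (2*x)/((2*x)) = (2*x)*(1/(2*x)) = 1)
b(v) = 9*v**2 (b(v) = (v + 2*v)**2 = (3*v)**2 = 9*v**2)
Y(r(6))*b(y) = 1*(9*(-38)**2) = 1*(9*1444) = 1*12996 = 12996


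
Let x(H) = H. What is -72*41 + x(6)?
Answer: -2946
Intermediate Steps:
-72*41 + x(6) = -72*41 + 6 = -2952 + 6 = -2946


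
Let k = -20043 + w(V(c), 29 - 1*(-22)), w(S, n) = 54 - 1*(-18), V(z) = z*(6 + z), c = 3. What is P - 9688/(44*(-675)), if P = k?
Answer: -148282253/7425 ≈ -19971.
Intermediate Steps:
w(S, n) = 72 (w(S, n) = 54 + 18 = 72)
k = -19971 (k = -20043 + 72 = -19971)
P = -19971
P - 9688/(44*(-675)) = -19971 - 9688/(44*(-675)) = -19971 - 9688/(-29700) = -19971 - 9688*(-1)/29700 = -19971 - 1*(-2422/7425) = -19971 + 2422/7425 = -148282253/7425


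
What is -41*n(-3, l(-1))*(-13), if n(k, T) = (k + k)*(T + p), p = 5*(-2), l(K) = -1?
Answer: 35178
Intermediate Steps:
p = -10
n(k, T) = 2*k*(-10 + T) (n(k, T) = (k + k)*(T - 10) = (2*k)*(-10 + T) = 2*k*(-10 + T))
-41*n(-3, l(-1))*(-13) = -82*(-3)*(-10 - 1)*(-13) = -82*(-3)*(-11)*(-13) = -41*66*(-13) = -2706*(-13) = 35178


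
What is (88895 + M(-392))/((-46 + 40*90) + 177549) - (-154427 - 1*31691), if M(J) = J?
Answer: 33706616657/181103 ≈ 1.8612e+5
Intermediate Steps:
(88895 + M(-392))/((-46 + 40*90) + 177549) - (-154427 - 1*31691) = (88895 - 392)/((-46 + 40*90) + 177549) - (-154427 - 1*31691) = 88503/((-46 + 3600) + 177549) - (-154427 - 31691) = 88503/(3554 + 177549) - 1*(-186118) = 88503/181103 + 186118 = 33706616657/181103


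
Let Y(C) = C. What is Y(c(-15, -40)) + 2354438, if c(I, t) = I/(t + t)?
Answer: 37671011/16 ≈ 2.3544e+6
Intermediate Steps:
c(I, t) = I/(2*t) (c(I, t) = I/((2*t)) = I*(1/(2*t)) = I/(2*t))
Y(c(-15, -40)) + 2354438 = (½)*(-15)/(-40) + 2354438 = (½)*(-15)*(-1/40) + 2354438 = 3/16 + 2354438 = 37671011/16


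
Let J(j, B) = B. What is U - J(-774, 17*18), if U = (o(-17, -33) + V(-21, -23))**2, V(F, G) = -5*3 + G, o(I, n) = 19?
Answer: 55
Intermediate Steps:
V(F, G) = -15 + G
U = 361 (U = (19 + (-15 - 23))**2 = (19 - 38)**2 = (-19)**2 = 361)
U - J(-774, 17*18) = 361 - 17*18 = 361 - 1*306 = 361 - 306 = 55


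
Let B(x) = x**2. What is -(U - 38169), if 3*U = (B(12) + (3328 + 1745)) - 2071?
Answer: 111361/3 ≈ 37120.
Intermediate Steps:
U = 3146/3 (U = ((12**2 + (3328 + 1745)) - 2071)/3 = ((144 + 5073) - 2071)/3 = (5217 - 2071)/3 = (1/3)*3146 = 3146/3 ≈ 1048.7)
-(U - 38169) = -(3146/3 - 38169) = -1*(-111361/3) = 111361/3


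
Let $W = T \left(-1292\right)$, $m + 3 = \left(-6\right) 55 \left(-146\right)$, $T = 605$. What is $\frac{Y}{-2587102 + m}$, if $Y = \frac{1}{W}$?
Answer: $\frac{1}{1984576115500} \approx 5.0389 \cdot 10^{-13}$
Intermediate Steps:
$m = 48177$ ($m = -3 + \left(-6\right) 55 \left(-146\right) = -3 - -48180 = -3 + 48180 = 48177$)
$W = -781660$ ($W = 605 \left(-1292\right) = -781660$)
$Y = - \frac{1}{781660}$ ($Y = \frac{1}{-781660} = - \frac{1}{781660} \approx -1.2793 \cdot 10^{-6}$)
$\frac{Y}{-2587102 + m} = - \frac{1}{781660 \left(-2587102 + 48177\right)} = - \frac{1}{781660 \left(-2538925\right)} = \left(- \frac{1}{781660}\right) \left(- \frac{1}{2538925}\right) = \frac{1}{1984576115500}$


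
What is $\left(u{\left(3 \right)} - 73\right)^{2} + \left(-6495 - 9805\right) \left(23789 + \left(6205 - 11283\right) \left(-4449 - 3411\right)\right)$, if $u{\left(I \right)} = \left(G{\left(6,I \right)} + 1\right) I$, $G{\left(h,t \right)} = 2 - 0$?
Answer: $-650970960604$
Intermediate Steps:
$G{\left(h,t \right)} = 2$ ($G{\left(h,t \right)} = 2 + 0 = 2$)
$u{\left(I \right)} = 3 I$ ($u{\left(I \right)} = \left(2 + 1\right) I = 3 I$)
$\left(u{\left(3 \right)} - 73\right)^{2} + \left(-6495 - 9805\right) \left(23789 + \left(6205 - 11283\right) \left(-4449 - 3411\right)\right) = \left(3 \cdot 3 - 73\right)^{2} + \left(-6495 - 9805\right) \left(23789 + \left(6205 - 11283\right) \left(-4449 - 3411\right)\right) = \left(9 - 73\right)^{2} - 16300 \left(23789 - -39913080\right) = \left(-64\right)^{2} - 16300 \left(23789 + 39913080\right) = 4096 - 650970964700 = -650970960604$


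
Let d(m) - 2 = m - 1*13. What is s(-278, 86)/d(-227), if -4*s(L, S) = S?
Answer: 43/476 ≈ 0.090336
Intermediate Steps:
d(m) = -11 + m (d(m) = 2 + (m - 1*13) = 2 + (m - 13) = 2 + (-13 + m) = -11 + m)
s(L, S) = -S/4
s(-278, 86)/d(-227) = (-¼*86)/(-11 - 227) = -43/2/(-238) = -43/2*(-1/238) = 43/476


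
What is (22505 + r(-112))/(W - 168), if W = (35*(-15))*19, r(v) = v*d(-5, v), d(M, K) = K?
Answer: -1669/483 ≈ -3.4555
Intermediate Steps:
r(v) = v² (r(v) = v*v = v²)
W = -9975 (W = -525*19 = -9975)
(22505 + r(-112))/(W - 168) = (22505 + (-112)²)/(-9975 - 168) = (22505 + 12544)/(-10143) = 35049*(-1/10143) = -1669/483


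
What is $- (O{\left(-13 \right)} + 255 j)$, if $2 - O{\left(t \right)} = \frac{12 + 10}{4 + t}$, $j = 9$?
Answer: $- \frac{20695}{9} \approx -2299.4$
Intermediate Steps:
$O{\left(t \right)} = 2 - \frac{22}{4 + t}$ ($O{\left(t \right)} = 2 - \frac{12 + 10}{4 + t} = 2 - \frac{22}{4 + t}$)
$- (O{\left(-13 \right)} + 255 j) = - (\frac{2 \left(-7 - 13\right)}{4 - 13} + 255 \cdot 9) = - (2 \frac{1}{-9} \left(-20\right) + 2295) = - (2 \left(- \frac{1}{9}\right) \left(-20\right) + 2295) = - (\frac{40}{9} + 2295) = \left(-1\right) \frac{20695}{9} = - \frac{20695}{9}$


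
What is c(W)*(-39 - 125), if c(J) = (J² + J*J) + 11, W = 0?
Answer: -1804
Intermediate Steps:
c(J) = 11 + 2*J² (c(J) = (J² + J²) + 11 = 2*J² + 11 = 11 + 2*J²)
c(W)*(-39 - 125) = (11 + 2*0²)*(-39 - 125) = (11 + 2*0)*(-164) = (11 + 0)*(-164) = 11*(-164) = -1804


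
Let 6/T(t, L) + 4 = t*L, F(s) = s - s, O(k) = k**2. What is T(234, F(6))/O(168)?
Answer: -1/18816 ≈ -5.3146e-5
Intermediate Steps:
F(s) = 0
T(t, L) = 6/(-4 + L*t) (T(t, L) = 6/(-4 + t*L) = 6/(-4 + L*t))
T(234, F(6))/O(168) = (6/(-4 + 0*234))/(168**2) = (6/(-4 + 0))/28224 = (6/(-4))*(1/28224) = (6*(-1/4))*(1/28224) = -3/2*1/28224 = -1/18816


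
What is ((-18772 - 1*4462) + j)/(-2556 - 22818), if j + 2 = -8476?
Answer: 15856/12687 ≈ 1.2498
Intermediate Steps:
j = -8478 (j = -2 - 8476 = -8478)
((-18772 - 1*4462) + j)/(-2556 - 22818) = ((-18772 - 1*4462) - 8478)/(-2556 - 22818) = ((-18772 - 4462) - 8478)/(-25374) = (-23234 - 8478)*(-1/25374) = -31712*(-1/25374) = 15856/12687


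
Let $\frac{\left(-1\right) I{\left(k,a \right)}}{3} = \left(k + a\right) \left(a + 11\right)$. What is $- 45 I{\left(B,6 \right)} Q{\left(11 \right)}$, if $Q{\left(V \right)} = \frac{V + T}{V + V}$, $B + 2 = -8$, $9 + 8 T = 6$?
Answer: $- \frac{195075}{44} \approx -4433.5$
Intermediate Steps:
$T = - \frac{3}{8}$ ($T = - \frac{9}{8} + \frac{1}{8} \cdot 6 = - \frac{9}{8} + \frac{3}{4} = - \frac{3}{8} \approx -0.375$)
$B = -10$ ($B = -2 - 8 = -10$)
$I{\left(k,a \right)} = - 3 \left(11 + a\right) \left(a + k\right)$ ($I{\left(k,a \right)} = - 3 \left(k + a\right) \left(a + 11\right) = - 3 \left(a + k\right) \left(11 + a\right) = - 3 \left(11 + a\right) \left(a + k\right)$)
$Q{\left(V \right)} = \frac{- \frac{3}{8} + V}{2 V}$ ($Q{\left(V \right)} = \frac{V - \frac{3}{8}}{V + V} = \frac{- \frac{3}{8} + V}{2 V}$)
$- 45 I{\left(B,6 \right)} Q{\left(11 \right)} = - 45 \left(\left(-33\right) 6 - -330 - 3 \cdot 6^{2} - 18 \left(-10\right)\right) \frac{-3 + 8 \cdot 11}{16 \cdot 11} = - 45 \left(-198 + 330 - 108 + 180\right) \frac{1}{16} \cdot \frac{1}{11} \left(-3 + 88\right) = - 45 \left(-198 + 330 - 108 + 180\right) \frac{1}{16} \cdot \frac{1}{11} \cdot 85 = \left(-45\right) 204 \cdot \frac{85}{176} = \left(-9180\right) \frac{85}{176} = - \frac{195075}{44}$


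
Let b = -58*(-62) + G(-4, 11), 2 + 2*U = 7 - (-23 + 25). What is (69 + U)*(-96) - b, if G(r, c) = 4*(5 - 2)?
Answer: -10376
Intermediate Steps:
U = 3/2 (U = -1 + (7 - (-23 + 25))/2 = -1 + (7 - 1*2)/2 = -1 + (7 - 2)/2 = -1 + (½)*5 = -1 + 5/2 = 3/2 ≈ 1.5000)
G(r, c) = 12 (G(r, c) = 4*3 = 12)
b = 3608 (b = -58*(-62) + 12 = 3596 + 12 = 3608)
(69 + U)*(-96) - b = (69 + 3/2)*(-96) - 1*3608 = (141/2)*(-96) - 3608 = -6768 - 3608 = -10376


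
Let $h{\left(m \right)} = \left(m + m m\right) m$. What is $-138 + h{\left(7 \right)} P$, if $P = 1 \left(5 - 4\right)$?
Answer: $254$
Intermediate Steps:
$h{\left(m \right)} = m \left(m + m^{2}\right)$ ($h{\left(m \right)} = \left(m + m^{2}\right) m = m \left(m + m^{2}\right)$)
$P = 1$ ($P = 1 \cdot 1 = 1$)
$-138 + h{\left(7 \right)} P = -138 + 7^{2} \left(1 + 7\right) 1 = -138 + 49 \cdot 8 \cdot 1 = -138 + 392 \cdot 1 = -138 + 392 = 254$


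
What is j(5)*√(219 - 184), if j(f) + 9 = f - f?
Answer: -9*√35 ≈ -53.245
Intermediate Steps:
j(f) = -9 (j(f) = -9 + (f - f) = -9 + 0 = -9)
j(5)*√(219 - 184) = -9*√(219 - 184) = -9*√35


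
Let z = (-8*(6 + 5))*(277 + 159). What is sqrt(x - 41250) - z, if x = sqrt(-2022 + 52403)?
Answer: 38368 + sqrt(-41250 + sqrt(50381)) ≈ 38368.0 + 202.55*I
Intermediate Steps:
x = sqrt(50381) ≈ 224.46
z = -38368 (z = -8*11*436 = -88*436 = -38368)
sqrt(x - 41250) - z = sqrt(sqrt(50381) - 41250) - 1*(-38368) = sqrt(-41250 + sqrt(50381)) + 38368 = 38368 + sqrt(-41250 + sqrt(50381))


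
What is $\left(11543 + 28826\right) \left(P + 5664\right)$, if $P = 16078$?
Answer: $877702798$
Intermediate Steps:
$\left(11543 + 28826\right) \left(P + 5664\right) = \left(11543 + 28826\right) \left(16078 + 5664\right) = 40369 \cdot 21742 = 877702798$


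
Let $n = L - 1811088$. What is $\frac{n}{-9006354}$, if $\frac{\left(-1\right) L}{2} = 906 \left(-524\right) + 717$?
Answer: $\frac{143839}{1501059} \approx 0.095825$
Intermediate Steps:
$L = 948054$ ($L = - 2 \left(906 \left(-524\right) + 717\right) = - 2 \left(-474744 + 717\right) = \left(-2\right) \left(-474027\right) = 948054$)
$n = -863034$ ($n = 948054 - 1811088 = -863034$)
$\frac{n}{-9006354} = - \frac{863034}{-9006354} = \left(-863034\right) \left(- \frac{1}{9006354}\right) = \frac{143839}{1501059}$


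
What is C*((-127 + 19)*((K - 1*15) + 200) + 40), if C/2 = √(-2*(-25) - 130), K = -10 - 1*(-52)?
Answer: -195808*I*√5 ≈ -4.3784e+5*I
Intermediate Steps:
K = 42 (K = -10 + 52 = 42)
C = 8*I*√5 (C = 2*√(-2*(-25) - 130) = 2*√(50 - 130) = 2*√(-80) = 2*(4*I*√5) = 8*I*√5 ≈ 17.889*I)
C*((-127 + 19)*((K - 1*15) + 200) + 40) = (8*I*√5)*((-127 + 19)*((42 - 1*15) + 200) + 40) = (8*I*√5)*(-108*((42 - 15) + 200) + 40) = (8*I*√5)*(-108*(27 + 200) + 40) = (8*I*√5)*(-108*227 + 40) = (8*I*√5)*(-24516 + 40) = (8*I*√5)*(-24476) = -195808*I*√5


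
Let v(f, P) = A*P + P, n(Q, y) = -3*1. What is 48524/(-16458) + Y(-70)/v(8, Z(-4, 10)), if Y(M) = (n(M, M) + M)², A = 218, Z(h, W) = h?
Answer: -297287/32916 ≈ -9.0317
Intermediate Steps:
n(Q, y) = -3
Y(M) = (-3 + M)²
v(f, P) = 219*P (v(f, P) = 218*P + P = 219*P)
48524/(-16458) + Y(-70)/v(8, Z(-4, 10)) = 48524/(-16458) + (-3 - 70)²/((219*(-4))) = 48524*(-1/16458) + (-73)²/(-876) = -24262/8229 + 5329*(-1/876) = -24262/8229 - 73/12 = -297287/32916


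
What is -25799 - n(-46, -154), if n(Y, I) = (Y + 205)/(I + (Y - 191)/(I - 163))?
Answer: -1253290816/48581 ≈ -25798.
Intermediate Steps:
n(Y, I) = (205 + Y)/(I + (-191 + Y)/(-163 + I))
-25799 - n(-46, -154) = -25799 - (-33415 - 163*(-46) + 205*(-154) - 154*(-46))/(-191 - 46 + (-154)**2 - 163*(-154)) = -25799 - (-33415 + 7498 - 31570 + 7084)/(-191 - 46 + 23716 + 25102) = -25799 - (-50403)/48581 = -25799 - 1*(-50403/48581) = -25799 + 50403/48581 = -1253290816/48581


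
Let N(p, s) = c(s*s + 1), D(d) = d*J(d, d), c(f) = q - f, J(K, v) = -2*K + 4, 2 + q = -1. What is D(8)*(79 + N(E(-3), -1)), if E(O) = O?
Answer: -7104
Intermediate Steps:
q = -3 (q = -2 - 1 = -3)
J(K, v) = 4 - 2*K
c(f) = -3 - f
D(d) = d*(4 - 2*d)
N(p, s) = -4 - s**2 (N(p, s) = -3 - (s*s + 1) = -3 - (s**2 + 1) = -3 - (1 + s**2) = -3 + (-1 - s**2) = -4 - s**2)
D(8)*(79 + N(E(-3), -1)) = (2*8*(2 - 1*8))*(79 + (-4 - 1*(-1)**2)) = (2*8*(2 - 8))*(79 + (-4 - 1*1)) = (2*8*(-6))*(79 + (-4 - 1)) = -96*(79 - 5) = -96*74 = -7104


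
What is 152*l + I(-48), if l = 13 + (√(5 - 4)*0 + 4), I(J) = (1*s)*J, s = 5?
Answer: 2344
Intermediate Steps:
I(J) = 5*J (I(J) = (1*5)*J = 5*J)
l = 17 (l = 13 + (√1*0 + 4) = 13 + (1*0 + 4) = 13 + (0 + 4) = 13 + 4 = 17)
152*l + I(-48) = 152*17 + 5*(-48) = 2584 - 240 = 2344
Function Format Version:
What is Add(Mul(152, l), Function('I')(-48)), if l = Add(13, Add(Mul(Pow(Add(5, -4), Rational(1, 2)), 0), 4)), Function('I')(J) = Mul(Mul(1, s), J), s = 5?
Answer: 2344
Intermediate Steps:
Function('I')(J) = Mul(5, J) (Function('I')(J) = Mul(Mul(1, 5), J) = Mul(5, J))
l = 17 (l = Add(13, Add(Mul(Pow(1, Rational(1, 2)), 0), 4)) = Add(13, Add(Mul(1, 0), 4)) = Add(13, Add(0, 4)) = Add(13, 4) = 17)
Add(Mul(152, l), Function('I')(-48)) = Add(Mul(152, 17), Mul(5, -48)) = Add(2584, -240) = 2344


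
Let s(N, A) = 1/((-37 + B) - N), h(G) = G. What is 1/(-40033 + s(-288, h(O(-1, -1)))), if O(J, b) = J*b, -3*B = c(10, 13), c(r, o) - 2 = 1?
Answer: -250/10008249 ≈ -2.4979e-5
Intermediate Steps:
c(r, o) = 3 (c(r, o) = 2 + 1 = 3)
B = -1 (B = -⅓*3 = -1)
s(N, A) = 1/(-38 - N) (s(N, A) = 1/((-37 - 1) - N) = 1/(-38 - N))
1/(-40033 + s(-288, h(O(-1, -1)))) = 1/(-40033 - 1/(38 - 288)) = 1/(-40033 - 1/(-250)) = 1/(-40033 - 1*(-1/250)) = 1/(-40033 + 1/250) = 1/(-10008249/250) = -250/10008249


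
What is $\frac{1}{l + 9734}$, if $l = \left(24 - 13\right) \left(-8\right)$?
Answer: $\frac{1}{9646} \approx 0.00010367$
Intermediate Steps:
$l = -88$ ($l = 11 \left(-8\right) = -88$)
$\frac{1}{l + 9734} = \frac{1}{-88 + 9734} = \frac{1}{9646}$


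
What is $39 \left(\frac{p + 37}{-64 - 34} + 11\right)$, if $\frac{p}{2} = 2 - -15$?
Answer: $\frac{39273}{98} \approx 400.75$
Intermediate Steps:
$p = 34$ ($p = 2 \left(2 - -15\right) = 2 \left(2 + 15\right) = 2 \cdot 17 = 34$)
$39 \left(\frac{p + 37}{-64 - 34} + 11\right) = 39 \left(\frac{34 + 37}{-64 - 34} + 11\right) = 39 \left(\frac{71}{-98} + 11\right) = 39 \left(71 \left(- \frac{1}{98}\right) + 11\right) = 39 \left(- \frac{71}{98} + 11\right) = 39 \cdot \frac{1007}{98} = \frac{39273}{98}$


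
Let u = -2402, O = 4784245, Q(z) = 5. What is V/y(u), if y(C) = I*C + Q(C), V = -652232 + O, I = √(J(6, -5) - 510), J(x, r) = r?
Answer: 4132013/594269217 + 9925095226*I*√515/2971346085 ≈ 0.0069531 + 75.803*I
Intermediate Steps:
I = I*√515 (I = √(-5 - 510) = √(-515) = I*√515 ≈ 22.694*I)
V = 4132013 (V = -652232 + 4784245 = 4132013)
y(C) = 5 + I*C*√515 (y(C) = (I*√515)*C + 5 = I*C*√515 + 5 = 5 + I*C*√515)
V/y(u) = 4132013/(5 + I*(-2402)*√515) = 4132013/(5 - 2402*I*√515)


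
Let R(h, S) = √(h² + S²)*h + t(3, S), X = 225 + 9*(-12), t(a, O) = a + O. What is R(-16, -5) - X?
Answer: -119 - 16*√281 ≈ -387.21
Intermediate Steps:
t(a, O) = O + a
X = 117 (X = 225 - 108 = 117)
R(h, S) = 3 + S + h*√(S² + h²) (R(h, S) = √(h² + S²)*h + (S + 3) = √(S² + h²)*h + (3 + S) = h*√(S² + h²) + (3 + S) = 3 + S + h*√(S² + h²))
R(-16, -5) - X = (3 - 5 - 16*√((-5)² + (-16)²)) - 1*117 = (3 - 5 - 16*√(25 + 256)) - 117 = (3 - 5 - 16*√281) - 117 = (-2 - 16*√281) - 117 = -119 - 16*√281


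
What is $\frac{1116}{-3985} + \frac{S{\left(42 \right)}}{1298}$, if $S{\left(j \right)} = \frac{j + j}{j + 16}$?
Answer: $- \frac{20920551}{75001685} \approx -0.27893$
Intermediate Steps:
$S{\left(j \right)} = \frac{2 j}{16 + j}$
$\frac{1116}{-3985} + \frac{S{\left(42 \right)}}{1298} = \frac{1116}{-3985} + \frac{2 \cdot 42 \frac{1}{16 + 42}}{1298} = 1116 \left(- \frac{1}{3985}\right) + 2 \cdot 42 \cdot \frac{1}{58} \cdot \frac{1}{1298} = - \frac{1116}{3985} + 2 \cdot 42 \cdot \frac{1}{58} \cdot \frac{1}{1298} = - \frac{1116}{3985} + \frac{42}{29} \cdot \frac{1}{1298} = - \frac{1116}{3985} + \frac{21}{18821} = - \frac{20920551}{75001685}$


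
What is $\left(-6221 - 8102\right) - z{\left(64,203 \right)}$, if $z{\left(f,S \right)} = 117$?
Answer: $-14440$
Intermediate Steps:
$\left(-6221 - 8102\right) - z{\left(64,203 \right)} = \left(-6221 - 8102\right) - 117 = -14323 - 117 = -14440$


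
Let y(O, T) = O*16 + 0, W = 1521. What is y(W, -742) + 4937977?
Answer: 4962313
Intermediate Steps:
y(O, T) = 16*O (y(O, T) = 16*O + 0 = 16*O)
y(W, -742) + 4937977 = 16*1521 + 4937977 = 24336 + 4937977 = 4962313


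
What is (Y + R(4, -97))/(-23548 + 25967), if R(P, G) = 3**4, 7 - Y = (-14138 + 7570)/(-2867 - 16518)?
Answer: 1699312/46892315 ≈ 0.036239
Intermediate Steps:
Y = 129127/19385 (Y = 7 - (-14138 + 7570)/(-2867 - 16518) = 7 - (-6568)/(-19385) = 7 - (-6568)*(-1)/19385 = 7 - 1*6568/19385 = 7 - 6568/19385 = 129127/19385 ≈ 6.6612)
R(P, G) = 81
(Y + R(4, -97))/(-23548 + 25967) = (129127/19385 + 81)/(-23548 + 25967) = (1699312/19385)/2419 = (1699312/19385)*(1/2419) = 1699312/46892315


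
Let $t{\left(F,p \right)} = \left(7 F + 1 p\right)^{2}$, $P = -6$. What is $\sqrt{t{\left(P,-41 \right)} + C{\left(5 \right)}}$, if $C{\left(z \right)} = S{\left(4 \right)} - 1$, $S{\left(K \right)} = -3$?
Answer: $9 \sqrt{85} \approx 82.976$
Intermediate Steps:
$C{\left(z \right)} = -4$ ($C{\left(z \right)} = -3 - 1 = -4$)
$t{\left(F,p \right)} = \left(p + 7 F\right)^{2}$ ($t{\left(F,p \right)} = \left(7 F + p\right)^{2} = \left(p + 7 F\right)^{2}$)
$\sqrt{t{\left(P,-41 \right)} + C{\left(5 \right)}} = \sqrt{\left(-41 + 7 \left(-6\right)\right)^{2} - 4} = \sqrt{\left(-41 - 42\right)^{2} - 4} = \sqrt{\left(-83\right)^{2} - 4} = \sqrt{6889 - 4} = \sqrt{6885} = 9 \sqrt{85}$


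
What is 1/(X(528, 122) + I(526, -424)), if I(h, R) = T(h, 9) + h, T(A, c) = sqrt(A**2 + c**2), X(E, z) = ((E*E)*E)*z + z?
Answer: 17958150792/322495179868209950507 - sqrt(276757)/322495179868209950507 ≈ 5.5685e-11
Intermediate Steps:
X(E, z) = z + z*E**3 (X(E, z) = (E**2*E)*z + z = E**3*z + z = z*E**3 + z = z + z*E**3)
I(h, R) = h + sqrt(81 + h**2) (I(h, R) = sqrt(h**2 + 9**2) + h = sqrt(h**2 + 81) + h = sqrt(81 + h**2) + h = h + sqrt(81 + h**2))
1/(X(528, 122) + I(526, -424)) = 1/(122*(1 + 528**3) + (526 + sqrt(81 + 526**2))) = 1/(122*(1 + 147197952) + (526 + sqrt(81 + 276676))) = 1/(122*147197953 + (526 + sqrt(276757))) = 1/(17958150266 + (526 + sqrt(276757))) = 1/(17958150792 + sqrt(276757))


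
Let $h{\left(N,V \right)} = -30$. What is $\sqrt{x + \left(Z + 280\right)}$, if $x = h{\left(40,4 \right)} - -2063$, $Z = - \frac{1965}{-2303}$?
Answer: $\frac{2 \sqrt{62613447}}{329} \approx 48.103$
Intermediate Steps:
$Z = \frac{1965}{2303}$ ($Z = - \frac{1965 \left(-1\right)}{2303} = \left(-1\right) \left(- \frac{1965}{2303}\right) = \frac{1965}{2303} \approx 0.85324$)
$x = 2033$ ($x = -30 - -2063 = -30 + 2063 = 2033$)
$\sqrt{x + \left(Z + 280\right)} = \sqrt{2033 + \left(\frac{1965}{2303} + 280\right)} = \sqrt{2033 + \frac{646805}{2303}} = \sqrt{\frac{5328804}{2303}} = \frac{2 \sqrt{62613447}}{329}$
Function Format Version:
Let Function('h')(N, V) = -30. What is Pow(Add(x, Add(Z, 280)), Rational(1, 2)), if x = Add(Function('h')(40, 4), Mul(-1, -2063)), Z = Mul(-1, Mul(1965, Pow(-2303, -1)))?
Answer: Mul(Rational(2, 329), Pow(62613447, Rational(1, 2))) ≈ 48.103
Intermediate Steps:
Z = Rational(1965, 2303) (Z = Mul(-1, Mul(1965, Rational(-1, 2303))) = Mul(-1, Rational(-1965, 2303)) = Rational(1965, 2303) ≈ 0.85324)
x = 2033 (x = Add(-30, Mul(-1, -2063)) = Add(-30, 2063) = 2033)
Pow(Add(x, Add(Z, 280)), Rational(1, 2)) = Pow(Add(2033, Add(Rational(1965, 2303), 280)), Rational(1, 2)) = Pow(Add(2033, Rational(646805, 2303)), Rational(1, 2)) = Pow(Rational(5328804, 2303), Rational(1, 2)) = Mul(Rational(2, 329), Pow(62613447, Rational(1, 2)))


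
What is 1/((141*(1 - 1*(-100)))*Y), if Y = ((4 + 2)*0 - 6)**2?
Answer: 1/512676 ≈ 1.9505e-6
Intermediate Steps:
Y = 36 (Y = (6*0 - 6)**2 = (0 - 6)**2 = (-6)**2 = 36)
1/((141*(1 - 1*(-100)))*Y) = 1/((141*(1 - 1*(-100)))*36) = 1/((141*(1 + 100))*36) = 1/((141*101)*36) = 1/(14241*36) = 1/512676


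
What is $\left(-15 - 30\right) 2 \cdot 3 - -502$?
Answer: $232$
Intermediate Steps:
$\left(-15 - 30\right) 2 \cdot 3 - -502 = \left(-45\right) 6 + 502 = -270 + 502 = 232$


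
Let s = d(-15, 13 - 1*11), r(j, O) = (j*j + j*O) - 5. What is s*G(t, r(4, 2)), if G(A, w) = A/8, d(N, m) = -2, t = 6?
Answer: -3/2 ≈ -1.5000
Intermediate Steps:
r(j, O) = -5 + j² + O*j (r(j, O) = (j² + O*j) - 5 = -5 + j² + O*j)
G(A, w) = A/8 (G(A, w) = A*(⅛) = A/8)
s = -2
s*G(t, r(4, 2)) = -6/4 = -2*¾ = -3/2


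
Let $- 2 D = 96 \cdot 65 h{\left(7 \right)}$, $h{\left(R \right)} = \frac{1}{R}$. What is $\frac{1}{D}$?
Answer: $- \frac{7}{3120} \approx -0.0022436$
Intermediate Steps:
$D = - \frac{3120}{7}$ ($D = - \frac{96 \cdot 65 \cdot \frac{1}{7}}{2} = - \frac{6240 \cdot \frac{1}{7}}{2} = \left(- \frac{1}{2}\right) \frac{6240}{7} = - \frac{3120}{7} \approx -445.71$)
$\frac{1}{D} = \frac{1}{- \frac{3120}{7}} = - \frac{7}{3120}$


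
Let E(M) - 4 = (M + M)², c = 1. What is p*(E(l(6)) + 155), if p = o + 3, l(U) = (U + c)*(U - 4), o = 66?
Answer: 65067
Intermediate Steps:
l(U) = (1 + U)*(-4 + U) (l(U) = (U + 1)*(U - 4) = (1 + U)*(-4 + U))
p = 69 (p = 66 + 3 = 69)
E(M) = 4 + 4*M² (E(M) = 4 + (M + M)² = 4 + (2*M)² = 4 + 4*M²)
p*(E(l(6)) + 155) = 69*((4 + 4*(-4 + 6² - 3*6)²) + 155) = 69*((4 + 4*(-4 + 36 - 18)²) + 155) = 69*((4 + 4*14²) + 155) = 69*((4 + 4*196) + 155) = 69*((4 + 784) + 155) = 69*(788 + 155) = 69*943 = 65067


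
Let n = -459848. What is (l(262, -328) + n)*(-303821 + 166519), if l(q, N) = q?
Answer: 63102076972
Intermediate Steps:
(l(262, -328) + n)*(-303821 + 166519) = (262 - 459848)*(-303821 + 166519) = -459586*(-137302) = 63102076972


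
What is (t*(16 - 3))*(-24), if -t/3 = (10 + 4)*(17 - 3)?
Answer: 183456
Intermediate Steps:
t = -588 (t = -3*(10 + 4)*(17 - 3) = -42*14 = -3*196 = -588)
(t*(16 - 3))*(-24) = -588*(16 - 3)*(-24) = -588*13*(-24) = -7644*(-24) = 183456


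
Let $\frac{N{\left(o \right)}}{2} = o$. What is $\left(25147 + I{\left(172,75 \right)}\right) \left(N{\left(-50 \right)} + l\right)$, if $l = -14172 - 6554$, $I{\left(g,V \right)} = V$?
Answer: $-525273372$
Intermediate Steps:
$N{\left(o \right)} = 2 o$
$l = -20726$
$\left(25147 + I{\left(172,75 \right)}\right) \left(N{\left(-50 \right)} + l\right) = \left(25147 + 75\right) \left(2 \left(-50\right) - 20726\right) = 25222 \left(-100 - 20726\right) = 25222 \left(-20826\right) = -525273372$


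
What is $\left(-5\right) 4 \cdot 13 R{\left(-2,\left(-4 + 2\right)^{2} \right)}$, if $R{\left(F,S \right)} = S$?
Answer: $-1040$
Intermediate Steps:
$\left(-5\right) 4 \cdot 13 R{\left(-2,\left(-4 + 2\right)^{2} \right)} = \left(-5\right) 4 \cdot 13 \left(-4 + 2\right)^{2} = \left(-20\right) 13 \left(-2\right)^{2} = \left(-260\right) 4 = -1040$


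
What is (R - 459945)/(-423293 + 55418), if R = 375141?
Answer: 28268/122625 ≈ 0.23052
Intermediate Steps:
(R - 459945)/(-423293 + 55418) = (375141 - 459945)/(-423293 + 55418) = -84804/(-367875) = -84804*(-1/367875) = 28268/122625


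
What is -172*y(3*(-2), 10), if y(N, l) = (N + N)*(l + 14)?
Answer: 49536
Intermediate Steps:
y(N, l) = 2*N*(14 + l) (y(N, l) = (2*N)*(14 + l) = 2*N*(14 + l))
-172*y(3*(-2), 10) = -344*3*(-2)*(14 + 10) = -344*(-6)*24 = -172*(-288) = 49536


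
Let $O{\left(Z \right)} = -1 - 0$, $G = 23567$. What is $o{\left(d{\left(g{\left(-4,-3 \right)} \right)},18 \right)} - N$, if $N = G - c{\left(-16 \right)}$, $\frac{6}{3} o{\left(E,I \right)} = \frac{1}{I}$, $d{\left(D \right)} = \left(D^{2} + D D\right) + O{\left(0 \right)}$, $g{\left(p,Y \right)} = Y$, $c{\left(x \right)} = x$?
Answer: $- \frac{848987}{36} \approx -23583.0$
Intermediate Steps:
$O{\left(Z \right)} = -1$ ($O{\left(Z \right)} = -1 + 0 = -1$)
$d{\left(D \right)} = -1 + 2 D^{2}$ ($d{\left(D \right)} = \left(D^{2} + D D\right) - 1 = \left(D^{2} + D^{2}\right) - 1 = 2 D^{2} - 1 = -1 + 2 D^{2}$)
$o{\left(E,I \right)} = \frac{1}{2 I}$
$N = 23583$ ($N = 23567 - -16 = 23567 + 16 = 23583$)
$o{\left(d{\left(g{\left(-4,-3 \right)} \right)},18 \right)} - N = \frac{1}{2 \cdot 18} - 23583 = \frac{1}{2} \cdot \frac{1}{18} - 23583 = \frac{1}{36} - 23583 = - \frac{848987}{36}$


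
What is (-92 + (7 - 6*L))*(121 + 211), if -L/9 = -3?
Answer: -82004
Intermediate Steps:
L = 27 (L = -9*(-3) = 27)
(-92 + (7 - 6*L))*(121 + 211) = (-92 + (7 - 6*27))*(121 + 211) = (-92 + (7 - 162))*332 = (-92 - 155)*332 = -247*332 = -82004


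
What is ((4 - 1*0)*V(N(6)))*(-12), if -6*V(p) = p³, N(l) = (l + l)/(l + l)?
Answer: 8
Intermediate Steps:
N(l) = 1 (N(l) = (2*l)/((2*l)) = (2*l)*(1/(2*l)) = 1)
V(p) = -p³/6
((4 - 1*0)*V(N(6)))*(-12) = ((4 - 1*0)*(-⅙*1³))*(-12) = ((4 + 0)*(-⅙*1))*(-12) = (4*(-⅙))*(-12) = -⅔*(-12) = 8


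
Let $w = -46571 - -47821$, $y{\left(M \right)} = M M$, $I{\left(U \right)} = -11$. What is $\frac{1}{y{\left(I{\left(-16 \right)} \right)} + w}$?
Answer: $\frac{1}{1371} \approx 0.00072939$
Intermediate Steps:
$y{\left(M \right)} = M^{2}$
$w = 1250$ ($w = -46571 + 47821 = 1250$)
$\frac{1}{y{\left(I{\left(-16 \right)} \right)} + w} = \frac{1}{\left(-11\right)^{2} + 1250} = \frac{1}{121 + 1250} = \frac{1}{1371}$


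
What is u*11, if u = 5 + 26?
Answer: 341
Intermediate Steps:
u = 31
u*11 = 31*11 = 341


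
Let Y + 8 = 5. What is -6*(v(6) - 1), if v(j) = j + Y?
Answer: -12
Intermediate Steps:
Y = -3 (Y = -8 + 5 = -3)
v(j) = -3 + j (v(j) = j - 3 = -3 + j)
-6*(v(6) - 1) = -6*((-3 + 6) - 1) = -6*(3 - 1) = -6*2 = -12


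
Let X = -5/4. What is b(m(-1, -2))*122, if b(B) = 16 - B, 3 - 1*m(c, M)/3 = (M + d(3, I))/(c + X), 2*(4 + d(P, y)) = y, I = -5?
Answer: 6710/3 ≈ 2236.7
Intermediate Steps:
d(P, y) = -4 + y/2
X = -5/4 (X = -5*¼ = -5/4 ≈ -1.2500)
m(c, M) = 9 - 3*(-13/2 + M)/(-5/4 + c) (m(c, M) = 9 - 3*(M + (-4 + (½)*(-5)))/(c - 5/4) = 9 - 3*(M + (-4 - 5/2))/(-5/4 + c) = 9 - 3*(M - 13/2)/(-5/4 + c) = 9 - 3*(-13/2 + M)/(-5/4 + c))
b(m(-1, -2))*122 = (16 - 3*(11 - 4*(-2) + 12*(-1))/(-5 + 4*(-1)))*122 = (16 - 3*(11 + 8 - 12)/(-5 - 4))*122 = (16 - 3*7/(-9))*122 = (16 - 3*(-1)*7/9)*122 = (16 - 1*(-7/3))*122 = (16 + 7/3)*122 = (55/3)*122 = 6710/3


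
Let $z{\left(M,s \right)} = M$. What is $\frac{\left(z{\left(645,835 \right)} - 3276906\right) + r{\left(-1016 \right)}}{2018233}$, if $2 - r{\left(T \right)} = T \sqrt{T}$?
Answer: $- \frac{468037}{288319} + \frac{2032 i \sqrt{254}}{2018233} \approx -1.6233 + 0.016046 i$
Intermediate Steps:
$r{\left(T \right)} = 2 - T^{\frac{3}{2}}$ ($r{\left(T \right)} = 2 - T \sqrt{T} = 2 - T^{\frac{3}{2}}$)
$\frac{\left(z{\left(645,835 \right)} - 3276906\right) + r{\left(-1016 \right)}}{2018233} = \frac{\left(645 - 3276906\right) + \left(2 - \left(-1016\right)^{\frac{3}{2}}\right)}{2018233} = \left(-3276261 + \left(2 - - 2032 i \sqrt{254}\right)\right) \frac{1}{2018233} = \left(-3276261 + \left(2 + 2032 i \sqrt{254}\right)\right) \frac{1}{2018233} = \left(-3276259 + 2032 i \sqrt{254}\right) \frac{1}{2018233} = - \frac{468037}{288319} + \frac{2032 i \sqrt{254}}{2018233}$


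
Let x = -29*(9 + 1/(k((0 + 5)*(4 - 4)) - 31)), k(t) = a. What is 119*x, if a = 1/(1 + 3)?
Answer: -3806453/123 ≈ -30947.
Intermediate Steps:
a = ¼ (a = 1/4 = ¼ ≈ 0.25000)
k(t) = ¼
x = -31987/123 (x = -29*(9 + 1/(¼ - 31)) = -29*(9 + 1/(-123/4)) = -29*(9 - 4/123) = -29*1103/123 = -31987/123 ≈ -260.06)
119*x = 119*(-31987/123) = -3806453/123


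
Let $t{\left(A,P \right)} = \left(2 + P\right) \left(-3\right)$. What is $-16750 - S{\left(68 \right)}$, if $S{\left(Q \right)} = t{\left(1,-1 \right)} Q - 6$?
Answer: $-16540$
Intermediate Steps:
$t{\left(A,P \right)} = -6 - 3 P$
$S{\left(Q \right)} = -6 - 3 Q$ ($S{\left(Q \right)} = \left(-6 - -3\right) Q - 6 = \left(-6 + 3\right) Q - 6 = - 3 Q - 6 = -6 - 3 Q$)
$-16750 - S{\left(68 \right)} = -16750 - \left(-6 - 204\right) = -16750 - -210 = -16750 + 210 = -16540$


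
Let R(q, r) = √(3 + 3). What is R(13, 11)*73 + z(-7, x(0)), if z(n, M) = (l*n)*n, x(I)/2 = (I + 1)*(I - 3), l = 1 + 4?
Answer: 245 + 73*√6 ≈ 423.81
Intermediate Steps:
l = 5
R(q, r) = √6
x(I) = 2*(1 + I)*(-3 + I) (x(I) = 2*((I + 1)*(I - 3)) = 2*((1 + I)*(-3 + I)) = 2*(1 + I)*(-3 + I))
z(n, M) = 5*n² (z(n, M) = (5*n)*n = 5*n²)
R(13, 11)*73 + z(-7, x(0)) = √6*73 + 5*(-7)² = 73*√6 + 5*49 = 73*√6 + 245 = 245 + 73*√6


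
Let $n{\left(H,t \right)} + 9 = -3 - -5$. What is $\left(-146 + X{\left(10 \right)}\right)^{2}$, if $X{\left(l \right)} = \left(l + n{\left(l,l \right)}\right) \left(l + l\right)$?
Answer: $7396$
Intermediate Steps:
$n{\left(H,t \right)} = -7$ ($n{\left(H,t \right)} = -9 - -2 = -9 + \left(-3 + 5\right) = -9 + 2 = -7$)
$X{\left(l \right)} = 2 l \left(-7 + l\right)$ ($X{\left(l \right)} = \left(l - 7\right) \left(l + l\right) = \left(-7 + l\right) 2 l = 2 l \left(-7 + l\right)$)
$\left(-146 + X{\left(10 \right)}\right)^{2} = \left(-146 + 2 \cdot 10 \left(-7 + 10\right)\right)^{2} = \left(-146 + 2 \cdot 10 \cdot 3\right)^{2} = \left(-146 + 60\right)^{2} = \left(-86\right)^{2} = 7396$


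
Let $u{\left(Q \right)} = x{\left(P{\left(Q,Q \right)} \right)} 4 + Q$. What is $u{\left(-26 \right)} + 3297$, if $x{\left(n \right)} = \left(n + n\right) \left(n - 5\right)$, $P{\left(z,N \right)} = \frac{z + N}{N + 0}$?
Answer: $3223$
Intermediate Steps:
$P{\left(z,N \right)} = \frac{N + z}{N}$
$x{\left(n \right)} = 2 n \left(-5 + n\right)$
$u{\left(Q \right)} = -48 + Q$ ($u{\left(Q \right)} = 2 \frac{Q + Q}{Q} \left(-5 + \frac{Q + Q}{Q}\right) 4 + Q = 2 \frac{2 Q}{Q} \left(-5 + \frac{2 Q}{Q}\right) 4 + Q = 2 \cdot 2 \left(-5 + 2\right) 4 + Q = 2 \cdot 2 \left(-3\right) 4 + Q = \left(-12\right) 4 + Q = -48 + Q$)
$u{\left(-26 \right)} + 3297 = \left(-48 - 26\right) + 3297 = -74 + 3297 = 3223$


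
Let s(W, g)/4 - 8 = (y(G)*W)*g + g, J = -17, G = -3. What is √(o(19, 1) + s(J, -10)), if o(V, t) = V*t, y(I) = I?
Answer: I*√2029 ≈ 45.044*I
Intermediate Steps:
s(W, g) = 32 + 4*g - 12*W*g (s(W, g) = 32 + 4*((-3*W)*g + g) = 32 + 4*(-3*W*g + g) = 32 + 4*(g - 3*W*g) = 32 + (4*g - 12*W*g) = 32 + 4*g - 12*W*g)
√(o(19, 1) + s(J, -10)) = √(19*1 + (32 + 4*(-10) - 12*(-17)*(-10))) = √(19 + (32 - 40 - 2040)) = √(19 - 2048) = √(-2029) = I*√2029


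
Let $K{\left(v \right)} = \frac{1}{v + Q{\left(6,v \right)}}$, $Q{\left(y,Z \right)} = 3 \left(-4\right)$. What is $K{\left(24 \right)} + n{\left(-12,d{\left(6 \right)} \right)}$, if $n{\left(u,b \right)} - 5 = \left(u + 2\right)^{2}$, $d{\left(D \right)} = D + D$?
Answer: $\frac{1261}{12} \approx 105.08$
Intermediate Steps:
$d{\left(D \right)} = 2 D$
$Q{\left(y,Z \right)} = -12$
$K{\left(v \right)} = \frac{1}{-12 + v}$ ($K{\left(v \right)} = \frac{1}{v - 12} = \frac{1}{-12 + v}$)
$n{\left(u,b \right)} = 5 + \left(2 + u\right)^{2}$ ($n{\left(u,b \right)} = 5 + \left(u + 2\right)^{2} = 5 + \left(2 + u\right)^{2}$)
$K{\left(24 \right)} + n{\left(-12,d{\left(6 \right)} \right)} = \frac{1}{-12 + 24} + \left(5 + \left(2 - 12\right)^{2}\right) = \frac{1}{12} + \left(5 + \left(-10\right)^{2}\right) = \frac{1}{12} + \left(5 + 100\right) = \frac{1}{12} + 105 = \frac{1261}{12}$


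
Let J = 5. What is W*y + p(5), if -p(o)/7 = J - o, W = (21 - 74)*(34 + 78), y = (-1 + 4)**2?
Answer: -53424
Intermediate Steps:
y = 9 (y = 3**2 = 9)
W = -5936 (W = -53*112 = -5936)
p(o) = -35 + 7*o (p(o) = -7*(5 - o) = -35 + 7*o)
W*y + p(5) = -5936*9 + (-35 + 7*5) = -53424 + (-35 + 35) = -53424 + 0 = -53424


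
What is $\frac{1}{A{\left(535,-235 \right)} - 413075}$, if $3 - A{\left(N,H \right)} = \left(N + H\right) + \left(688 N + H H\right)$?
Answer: $- \frac{1}{836677} \approx -1.1952 \cdot 10^{-6}$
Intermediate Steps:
$A{\left(N,H \right)} = 3 - H - H^{2} - 689 N$ ($A{\left(N,H \right)} = 3 - \left(\left(N + H\right) + \left(688 N + H H\right)\right) = 3 - \left(\left(H + N\right) + \left(688 N + H^{2}\right)\right) = 3 - \left(\left(H + N\right) + \left(H^{2} + 688 N\right)\right) = 3 - \left(H + H^{2} + 689 N\right) = 3 - H - H^{2} - 689 N$)
$\frac{1}{A{\left(535,-235 \right)} - 413075} = \frac{1}{\left(3 - -235 - \left(-235\right)^{2} - 368615\right) - 413075} = \frac{1}{\left(3 + 235 - 55225 - 368615\right) - 413075} = \frac{1}{-423602 - 413075} = \frac{1}{-836677} = - \frac{1}{836677}$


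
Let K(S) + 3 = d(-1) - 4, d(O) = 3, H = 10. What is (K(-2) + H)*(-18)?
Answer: -108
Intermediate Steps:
K(S) = -4 (K(S) = -3 + (3 - 4) = -3 - 1 = -4)
(K(-2) + H)*(-18) = (-4 + 10)*(-18) = 6*(-18) = -108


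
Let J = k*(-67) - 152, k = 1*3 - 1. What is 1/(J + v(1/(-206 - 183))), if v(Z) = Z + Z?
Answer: -389/111256 ≈ -0.0034964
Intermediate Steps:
k = 2 (k = 3 - 1 = 2)
v(Z) = 2*Z
J = -286 (J = 2*(-67) - 152 = -134 - 152 = -286)
1/(J + v(1/(-206 - 183))) = 1/(-286 + 2/(-206 - 183)) = 1/(-286 + 2/(-389)) = 1/(-286 + 2*(-1/389)) = 1/(-286 - 2/389) = 1/(-111256/389) = -389/111256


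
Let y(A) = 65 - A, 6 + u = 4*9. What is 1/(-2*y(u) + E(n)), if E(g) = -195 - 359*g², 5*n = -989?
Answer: -25/351152064 ≈ -7.1194e-8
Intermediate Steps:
u = 30 (u = -6 + 4*9 = -6 + 36 = 30)
n = -989/5 (n = (⅕)*(-989) = -989/5 ≈ -197.80)
E(g) = -195 - 359*g²
1/(-2*y(u) + E(n)) = 1/(-2*(65 - 1*30) + (-195 - 359*(-989/5)²)) = 1/(-2*(65 - 30) + (-195 - 359*978121/25)) = 1/(-2*35 + (-195 - 351145439/25)) = 1/(-70 - 351150314/25) = 1/(-351152064/25) = -25/351152064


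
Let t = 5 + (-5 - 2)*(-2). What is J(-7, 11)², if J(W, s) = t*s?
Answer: 43681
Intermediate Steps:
t = 19 (t = 5 - 7*(-2) = 5 + 14 = 19)
J(W, s) = 19*s
J(-7, 11)² = (19*11)² = 209² = 43681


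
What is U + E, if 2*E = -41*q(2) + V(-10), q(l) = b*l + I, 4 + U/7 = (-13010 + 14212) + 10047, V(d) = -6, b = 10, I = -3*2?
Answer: 78425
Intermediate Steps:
I = -6
U = 78715 (U = -28 + 7*((-13010 + 14212) + 10047) = -28 + 7*(1202 + 10047) = -28 + 7*11249 = -28 + 78743 = 78715)
q(l) = -6 + 10*l (q(l) = 10*l - 6 = -6 + 10*l)
E = -290 (E = (-41*(-6 + 10*2) - 6)/2 = (-41*(-6 + 20) - 6)/2 = (-41*14 - 6)/2 = (-574 - 6)/2 = (½)*(-580) = -290)
U + E = 78715 - 290 = 78425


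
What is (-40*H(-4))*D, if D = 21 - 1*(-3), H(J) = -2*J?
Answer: -7680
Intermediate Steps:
D = 24 (D = 21 + 3 = 24)
(-40*H(-4))*D = -(-80)*(-4)*24 = -40*8*24 = -320*24 = -7680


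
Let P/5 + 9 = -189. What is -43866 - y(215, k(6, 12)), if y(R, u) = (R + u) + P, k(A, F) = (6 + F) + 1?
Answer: -43110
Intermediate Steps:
P = -990 (P = -45 + 5*(-189) = -45 - 945 = -990)
k(A, F) = 7 + F
y(R, u) = -990 + R + u (y(R, u) = (R + u) - 990 = -990 + R + u)
-43866 - y(215, k(6, 12)) = -43866 - (-990 + 215 + (7 + 12)) = -43866 - (-990 + 215 + 19) = -43866 - 1*(-756) = -43866 + 756 = -43110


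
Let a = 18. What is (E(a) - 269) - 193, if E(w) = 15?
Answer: -447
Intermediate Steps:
(E(a) - 269) - 193 = (15 - 269) - 193 = -254 - 193 = -447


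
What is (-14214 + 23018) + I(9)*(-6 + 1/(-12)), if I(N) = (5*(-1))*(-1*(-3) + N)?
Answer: 9169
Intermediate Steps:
I(N) = -15 - 5*N (I(N) = -5*(3 + N) = -15 - 5*N)
(-14214 + 23018) + I(9)*(-6 + 1/(-12)) = (-14214 + 23018) + (-15 - 5*9)*(-6 + 1/(-12)) = 8804 + (-15 - 45)*(-6 - 1/12) = 8804 - 60*(-73/12) = 8804 + 365 = 9169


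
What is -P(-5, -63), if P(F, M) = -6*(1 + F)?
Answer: -24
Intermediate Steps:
P(F, M) = -6 - 6*F
-P(-5, -63) = -(-6 - 6*(-5)) = -(-6 + 30) = -1*24 = -24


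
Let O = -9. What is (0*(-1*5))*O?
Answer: 0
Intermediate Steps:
(0*(-1*5))*O = (0*(-1*5))*(-9) = (0*(-5))*(-9) = 0*(-9) = 0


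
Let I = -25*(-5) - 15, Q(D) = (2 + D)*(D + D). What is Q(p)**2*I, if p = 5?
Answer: 539000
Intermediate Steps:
Q(D) = 2*D*(2 + D) (Q(D) = (2 + D)*(2*D) = 2*D*(2 + D))
I = 110 (I = 125 - 15 = 110)
Q(p)**2*I = (2*5*(2 + 5))**2*110 = (2*5*7)**2*110 = 70**2*110 = 4900*110 = 539000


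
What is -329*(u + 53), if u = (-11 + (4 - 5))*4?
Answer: -1645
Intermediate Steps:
u = -48 (u = (-11 - 1)*4 = -12*4 = -48)
-329*(u + 53) = -329*(-48 + 53) = -329*5 = -1645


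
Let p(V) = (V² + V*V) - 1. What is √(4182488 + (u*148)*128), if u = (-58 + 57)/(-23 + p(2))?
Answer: 2*√1045918 ≈ 2045.4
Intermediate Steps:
p(V) = -1 + 2*V² (p(V) = (V² + V²) - 1 = 2*V² - 1 = -1 + 2*V²)
u = 1/16 (u = (-58 + 57)/(-23 + (-1 + 2*2²)) = -1/(-23 + (-1 + 2*4)) = -1/(-23 + (-1 + 8)) = -1/(-23 + 7) = -1/(-16) = -1*(-1/16) = 1/16 ≈ 0.062500)
√(4182488 + (u*148)*128) = √(4182488 + ((1/16)*148)*128) = √(4182488 + (37/4)*128) = √(4182488 + 1184) = √4183672 = 2*√1045918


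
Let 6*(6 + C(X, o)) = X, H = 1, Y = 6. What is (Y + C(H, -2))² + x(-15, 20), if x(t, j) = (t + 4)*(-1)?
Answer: 397/36 ≈ 11.028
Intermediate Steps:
C(X, o) = -6 + X/6
x(t, j) = -4 - t (x(t, j) = (4 + t)*(-1) = -4 - t)
(Y + C(H, -2))² + x(-15, 20) = (6 + (-6 + (⅙)*1))² + (-4 - 1*(-15)) = (6 + (-6 + ⅙))² + (-4 + 15) = (6 - 35/6)² + 11 = (⅙)² + 11 = 1/36 + 11 = 397/36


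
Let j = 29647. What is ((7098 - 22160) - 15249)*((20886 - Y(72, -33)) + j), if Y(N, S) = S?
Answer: -1532706026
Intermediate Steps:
((7098 - 22160) - 15249)*((20886 - Y(72, -33)) + j) = ((7098 - 22160) - 15249)*((20886 - 1*(-33)) + 29647) = (-15062 - 15249)*((20886 + 33) + 29647) = -30311*(20919 + 29647) = -30311*50566 = -1532706026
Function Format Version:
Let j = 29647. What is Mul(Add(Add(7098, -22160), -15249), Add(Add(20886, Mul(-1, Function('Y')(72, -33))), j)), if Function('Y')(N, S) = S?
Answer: -1532706026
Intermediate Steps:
Mul(Add(Add(7098, -22160), -15249), Add(Add(20886, Mul(-1, Function('Y')(72, -33))), j)) = Mul(Add(Add(7098, -22160), -15249), Add(Add(20886, Mul(-1, -33)), 29647)) = Mul(Add(-15062, -15249), Add(Add(20886, 33), 29647)) = Mul(-30311, Add(20919, 29647)) = Mul(-30311, 50566) = -1532706026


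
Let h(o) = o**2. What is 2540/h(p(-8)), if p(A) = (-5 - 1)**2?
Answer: 635/324 ≈ 1.9599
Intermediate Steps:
p(A) = 36 (p(A) = (-6)**2 = 36)
2540/h(p(-8)) = 2540/(36**2) = 2540/1296 = 2540*(1/1296) = 635/324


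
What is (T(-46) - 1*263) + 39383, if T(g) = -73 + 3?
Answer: 39050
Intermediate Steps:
T(g) = -70
(T(-46) - 1*263) + 39383 = (-70 - 1*263) + 39383 = (-70 - 263) + 39383 = -333 + 39383 = 39050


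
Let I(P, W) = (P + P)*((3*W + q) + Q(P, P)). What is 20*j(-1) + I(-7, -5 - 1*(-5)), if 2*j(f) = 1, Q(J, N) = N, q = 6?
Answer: 24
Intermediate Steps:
j(f) = ½ (j(f) = (½)*1 = ½)
I(P, W) = 2*P*(6 + P + 3*W) (I(P, W) = (P + P)*((3*W + 6) + P) = (2*P)*((6 + 3*W) + P) = (2*P)*(6 + P + 3*W) = 2*P*(6 + P + 3*W))
20*j(-1) + I(-7, -5 - 1*(-5)) = 20*(½) + 2*(-7)*(6 - 7 + 3*(-5 - 1*(-5))) = 10 + 2*(-7)*(6 - 7 + 3*(-5 + 5)) = 10 + 2*(-7)*(6 - 7 + 3*0) = 10 + 2*(-7)*(6 - 7 + 0) = 10 + 2*(-7)*(-1) = 10 + 14 = 24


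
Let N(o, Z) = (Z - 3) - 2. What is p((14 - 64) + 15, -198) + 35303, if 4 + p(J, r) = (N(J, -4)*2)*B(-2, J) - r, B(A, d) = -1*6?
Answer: 35605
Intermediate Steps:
B(A, d) = -6
N(o, Z) = -5 + Z (N(o, Z) = (-3 + Z) - 2 = -5 + Z)
p(J, r) = 104 - r (p(J, r) = -4 + (((-5 - 4)*2)*(-6) - r) = -4 + (-9*2*(-6) - r) = -4 + (-18*(-6) - r) = -4 + (108 - r) = 104 - r)
p((14 - 64) + 15, -198) + 35303 = (104 - 1*(-198)) + 35303 = (104 + 198) + 35303 = 302 + 35303 = 35605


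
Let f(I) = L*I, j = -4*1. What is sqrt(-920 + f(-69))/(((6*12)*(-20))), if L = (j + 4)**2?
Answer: -I*sqrt(230)/720 ≈ -0.021064*I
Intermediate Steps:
j = -4
L = 0 (L = (-4 + 4)**2 = 0**2 = 0)
f(I) = 0 (f(I) = 0*I = 0)
sqrt(-920 + f(-69))/(((6*12)*(-20))) = sqrt(-920 + 0)/(((6*12)*(-20))) = sqrt(-920)/((72*(-20))) = (2*I*sqrt(230))/(-1440) = (2*I*sqrt(230))*(-1/1440) = -I*sqrt(230)/720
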